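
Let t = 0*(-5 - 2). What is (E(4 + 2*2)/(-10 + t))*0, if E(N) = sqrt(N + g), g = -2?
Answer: 0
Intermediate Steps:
t = 0 (t = 0*(-7) = 0)
E(N) = sqrt(-2 + N) (E(N) = sqrt(N - 2) = sqrt(-2 + N))
(E(4 + 2*2)/(-10 + t))*0 = (sqrt(-2 + (4 + 2*2))/(-10 + 0))*0 = (sqrt(-2 + (4 + 4))/(-10))*0 = (sqrt(-2 + 8)*(-1/10))*0 = (sqrt(6)*(-1/10))*0 = -sqrt(6)/10*0 = 0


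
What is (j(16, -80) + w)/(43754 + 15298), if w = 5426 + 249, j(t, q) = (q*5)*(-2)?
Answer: 25/228 ≈ 0.10965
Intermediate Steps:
j(t, q) = -10*q (j(t, q) = (5*q)*(-2) = -10*q)
w = 5675
(j(16, -80) + w)/(43754 + 15298) = (-10*(-80) + 5675)/(43754 + 15298) = (800 + 5675)/59052 = 6475*(1/59052) = 25/228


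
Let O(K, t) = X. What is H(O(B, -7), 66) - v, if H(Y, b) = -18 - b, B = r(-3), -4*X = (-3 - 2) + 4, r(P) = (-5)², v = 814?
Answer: -898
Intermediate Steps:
r(P) = 25
X = ¼ (X = -((-3 - 2) + 4)/4 = -(-5 + 4)/4 = -¼*(-1) = ¼ ≈ 0.25000)
B = 25
O(K, t) = ¼
H(O(B, -7), 66) - v = (-18 - 1*66) - 1*814 = (-18 - 66) - 814 = -84 - 814 = -898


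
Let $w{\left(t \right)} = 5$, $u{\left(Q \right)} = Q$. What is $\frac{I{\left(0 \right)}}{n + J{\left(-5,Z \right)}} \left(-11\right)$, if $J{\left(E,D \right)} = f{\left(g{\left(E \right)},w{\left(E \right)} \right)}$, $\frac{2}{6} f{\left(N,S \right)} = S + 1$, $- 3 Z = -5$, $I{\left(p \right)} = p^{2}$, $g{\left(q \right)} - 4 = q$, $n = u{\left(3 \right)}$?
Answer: $0$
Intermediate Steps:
$n = 3$
$g{\left(q \right)} = 4 + q$
$Z = \frac{5}{3}$ ($Z = \left(- \frac{1}{3}\right) \left(-5\right) = \frac{5}{3} \approx 1.6667$)
$f{\left(N,S \right)} = 3 + 3 S$ ($f{\left(N,S \right)} = 3 \left(S + 1\right) = 3 \left(1 + S\right) = 3 + 3 S$)
$J{\left(E,D \right)} = 18$ ($J{\left(E,D \right)} = 3 + 3 \cdot 5 = 3 + 15 = 18$)
$\frac{I{\left(0 \right)}}{n + J{\left(-5,Z \right)}} \left(-11\right) = \frac{0^{2}}{3 + 18} \left(-11\right) = \frac{1}{21} \cdot 0 \left(-11\right) = 0 \left(-11\right) = 0$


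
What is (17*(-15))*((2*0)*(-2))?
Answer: 0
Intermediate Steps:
(17*(-15))*((2*0)*(-2)) = -0*(-2) = -255*0 = 0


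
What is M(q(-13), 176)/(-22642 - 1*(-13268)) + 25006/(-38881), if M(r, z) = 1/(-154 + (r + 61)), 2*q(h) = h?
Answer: -23323382397/36264814153 ≈ -0.64314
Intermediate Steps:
q(h) = h/2
M(r, z) = 1/(-93 + r) (M(r, z) = 1/(-154 + (61 + r)) = 1/(-93 + r))
M(q(-13), 176)/(-22642 - 1*(-13268)) + 25006/(-38881) = 1/((-93 + (½)*(-13))*(-22642 - 1*(-13268))) + 25006/(-38881) = 1/((-93 - 13/2)*(-22642 + 13268)) + 25006*(-1/38881) = 1/(-199/2*(-9374)) - 25006/38881 = -2/199*(-1/9374) - 25006/38881 = 1/932713 - 25006/38881 = -23323382397/36264814153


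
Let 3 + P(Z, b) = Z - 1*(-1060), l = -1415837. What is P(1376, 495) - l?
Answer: 1418270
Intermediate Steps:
P(Z, b) = 1057 + Z (P(Z, b) = -3 + (Z - 1*(-1060)) = -3 + (Z + 1060) = -3 + (1060 + Z) = 1057 + Z)
P(1376, 495) - l = (1057 + 1376) - 1*(-1415837) = 2433 + 1415837 = 1418270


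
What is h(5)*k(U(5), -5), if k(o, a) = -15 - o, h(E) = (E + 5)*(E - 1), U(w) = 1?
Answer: -640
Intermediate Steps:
h(E) = (-1 + E)*(5 + E) (h(E) = (5 + E)*(-1 + E) = (-1 + E)*(5 + E))
h(5)*k(U(5), -5) = (-5 + 5² + 4*5)*(-15 - 1*1) = (-5 + 25 + 20)*(-15 - 1) = 40*(-16) = -640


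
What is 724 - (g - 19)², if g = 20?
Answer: 723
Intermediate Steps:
724 - (g - 19)² = 724 - (20 - 19)² = 724 - 1*1² = 724 - 1*1 = 724 - 1 = 723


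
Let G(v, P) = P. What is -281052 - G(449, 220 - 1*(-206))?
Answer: -281478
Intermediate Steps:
-281052 - G(449, 220 - 1*(-206)) = -281052 - (220 - 1*(-206)) = -281052 - (220 + 206) = -281052 - 1*426 = -281052 - 426 = -281478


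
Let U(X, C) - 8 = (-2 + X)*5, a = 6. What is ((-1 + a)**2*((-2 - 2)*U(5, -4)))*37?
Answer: -85100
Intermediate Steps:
U(X, C) = -2 + 5*X (U(X, C) = 8 + (-2 + X)*5 = 8 + (-10 + 5*X) = -2 + 5*X)
((-1 + a)**2*((-2 - 2)*U(5, -4)))*37 = ((-1 + 6)**2*((-2 - 2)*(-2 + 5*5)))*37 = (5**2*(-4*(-2 + 25)))*37 = (25*(-4*23))*37 = (25*(-92))*37 = -2300*37 = -85100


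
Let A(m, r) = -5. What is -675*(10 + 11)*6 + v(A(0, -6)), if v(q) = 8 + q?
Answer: -85047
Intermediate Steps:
-675*(10 + 11)*6 + v(A(0, -6)) = -675*(10 + 11)*6 + (8 - 5) = -14175*6 + 3 = -675*126 + 3 = -85050 + 3 = -85047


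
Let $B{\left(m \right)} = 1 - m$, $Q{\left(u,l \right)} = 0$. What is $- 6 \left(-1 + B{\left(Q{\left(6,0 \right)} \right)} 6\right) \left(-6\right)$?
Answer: $180$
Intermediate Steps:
$- 6 \left(-1 + B{\left(Q{\left(6,0 \right)} \right)} 6\right) \left(-6\right) = - 6 \left(-1 + \left(1 - 0\right) 6\right) \left(-6\right) = - 6 \left(-1 + \left(1 + 0\right) 6\right) \left(-6\right) = - 6 \left(-1 + 1 \cdot 6\right) \left(-6\right) = - 6 \left(-1 + 6\right) \left(-6\right) = \left(-6\right) 5 \left(-6\right) = \left(-30\right) \left(-6\right) = 180$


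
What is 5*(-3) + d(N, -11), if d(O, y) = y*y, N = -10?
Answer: 106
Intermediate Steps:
d(O, y) = y²
5*(-3) + d(N, -11) = 5*(-3) + (-11)² = -15 + 121 = 106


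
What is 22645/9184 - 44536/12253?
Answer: -18792777/16075936 ≈ -1.1690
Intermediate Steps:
22645/9184 - 44536/12253 = 22645*(1/9184) - 44536*1/12253 = 3235/1312 - 44536/12253 = -18792777/16075936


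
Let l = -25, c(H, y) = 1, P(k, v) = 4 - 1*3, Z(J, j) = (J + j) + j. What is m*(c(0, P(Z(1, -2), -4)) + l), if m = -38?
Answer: 912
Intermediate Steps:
Z(J, j) = J + 2*j
P(k, v) = 1 (P(k, v) = 4 - 3 = 1)
m*(c(0, P(Z(1, -2), -4)) + l) = -38*(1 - 25) = -38*(-24) = 912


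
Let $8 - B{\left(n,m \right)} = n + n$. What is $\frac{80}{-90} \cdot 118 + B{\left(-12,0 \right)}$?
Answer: $- \frac{656}{9} \approx -72.889$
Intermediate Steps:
$B{\left(n,m \right)} = 8 - 2 n$ ($B{\left(n,m \right)} = 8 - \left(n + n\right) = 8 - 2 n$)
$\frac{80}{-90} \cdot 118 + B{\left(-12,0 \right)} = \frac{80}{-90} \cdot 118 + \left(8 - -24\right) = 80 \left(- \frac{1}{90}\right) 118 + \left(8 + 24\right) = \left(- \frac{8}{9}\right) 118 + 32 = - \frac{944}{9} + 32 = - \frac{656}{9}$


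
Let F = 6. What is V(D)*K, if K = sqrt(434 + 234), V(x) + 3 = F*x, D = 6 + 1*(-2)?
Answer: 42*sqrt(167) ≈ 542.76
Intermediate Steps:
D = 4 (D = 6 - 2 = 4)
V(x) = -3 + 6*x
K = 2*sqrt(167) (K = sqrt(668) = 2*sqrt(167) ≈ 25.846)
V(D)*K = (-3 + 6*4)*(2*sqrt(167)) = (-3 + 24)*(2*sqrt(167)) = 21*(2*sqrt(167)) = 42*sqrt(167)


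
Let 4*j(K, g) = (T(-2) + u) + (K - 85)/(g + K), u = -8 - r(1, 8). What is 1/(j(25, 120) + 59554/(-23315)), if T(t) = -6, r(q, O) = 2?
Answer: -676135/4501551 ≈ -0.15020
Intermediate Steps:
u = -10 (u = -8 - 1*2 = -8 - 2 = -10)
j(K, g) = -4 + (-85 + K)/(4*(K + g)) (j(K, g) = ((-6 - 10) + (K - 85)/(g + K))/4 = (-16 + (-85 + K)/(K + g))/4 = -4 + (-85 + K)/(4*(K + g)))
1/(j(25, 120) + 59554/(-23315)) = 1/((-85 - 16*120 - 15*25)/(4*(25 + 120)) + 59554/(-23315)) = 1/((1/4)*(-85 - 1920 - 375)/145 + 59554*(-1/23315)) = 1/((1/4)*(1/145)*(-2380) - 59554/23315) = 1/(-119/29 - 59554/23315) = 1/(-4501551/676135) = -676135/4501551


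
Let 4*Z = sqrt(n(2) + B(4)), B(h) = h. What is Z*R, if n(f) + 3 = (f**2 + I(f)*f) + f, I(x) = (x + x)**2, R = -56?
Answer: -14*sqrt(39) ≈ -87.430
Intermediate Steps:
I(x) = 4*x**2 (I(x) = (2*x)**2 = 4*x**2)
n(f) = -3 + f + f**2 + 4*f**3 (n(f) = -3 + ((f**2 + (4*f**2)*f) + f) = -3 + ((f**2 + 4*f**3) + f) = -3 + (f + f**2 + 4*f**3) = -3 + f + f**2 + 4*f**3)
Z = sqrt(39)/4 (Z = sqrt((-3 + 2 + 2**2 + 4*2**3) + 4)/4 = sqrt((-3 + 2 + 4 + 4*8) + 4)/4 = sqrt((-3 + 2 + 4 + 32) + 4)/4 = sqrt(35 + 4)/4 = sqrt(39)/4 ≈ 1.5612)
Z*R = (sqrt(39)/4)*(-56) = -14*sqrt(39)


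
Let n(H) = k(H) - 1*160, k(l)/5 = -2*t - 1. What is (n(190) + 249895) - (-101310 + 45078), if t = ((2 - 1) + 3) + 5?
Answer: 305872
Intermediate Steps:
t = 9 (t = (1 + 3) + 5 = 4 + 5 = 9)
k(l) = -95 (k(l) = 5*(-2*9 - 1) = 5*(-18 - 1) = 5*(-19) = -95)
n(H) = -255 (n(H) = -95 - 1*160 = -95 - 160 = -255)
(n(190) + 249895) - (-101310 + 45078) = (-255 + 249895) - (-101310 + 45078) = 249640 - 1*(-56232) = 249640 + 56232 = 305872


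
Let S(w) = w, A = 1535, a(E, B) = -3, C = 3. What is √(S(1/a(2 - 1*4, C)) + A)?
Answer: 2*√3453/3 ≈ 39.175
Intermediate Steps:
√(S(1/a(2 - 1*4, C)) + A) = √(1/(-3) + 1535) = √(-⅓ + 1535) = √(4604/3) = 2*√3453/3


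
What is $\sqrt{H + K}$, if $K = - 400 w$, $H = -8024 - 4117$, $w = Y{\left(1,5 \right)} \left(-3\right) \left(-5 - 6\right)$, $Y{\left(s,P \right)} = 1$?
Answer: $i \sqrt{25341} \approx 159.19 i$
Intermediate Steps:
$w = 33$ ($w = 1 \left(-3\right) \left(-5 - 6\right) = - 3 \left(-5 - 6\right) = \left(-3\right) \left(-11\right) = 33$)
$H = -12141$
$K = -13200$ ($K = \left(-400\right) 33 = -13200$)
$\sqrt{H + K} = \sqrt{-12141 - 13200} = \sqrt{-25341} = i \sqrt{25341}$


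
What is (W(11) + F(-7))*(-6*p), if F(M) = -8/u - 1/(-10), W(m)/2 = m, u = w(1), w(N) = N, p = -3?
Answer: 1269/5 ≈ 253.80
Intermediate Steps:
u = 1
W(m) = 2*m
F(M) = -79/10 (F(M) = -8/1 - 1/(-10) = -8*1 - 1*(-1/10) = -8 + 1/10 = -79/10)
(W(11) + F(-7))*(-6*p) = (2*11 - 79/10)*(-6*(-3)) = (22 - 79/10)*18 = (141/10)*18 = 1269/5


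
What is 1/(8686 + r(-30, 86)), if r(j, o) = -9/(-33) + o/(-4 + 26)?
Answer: 11/95592 ≈ 0.00011507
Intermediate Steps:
r(j, o) = 3/11 + o/22 (r(j, o) = -9*(-1/33) + o/22 = 3/11 + o*(1/22) = 3/11 + o/22)
1/(8686 + r(-30, 86)) = 1/(8686 + (3/11 + (1/22)*86)) = 1/(8686 + (3/11 + 43/11)) = 1/(8686 + 46/11) = 1/(95592/11) = 11/95592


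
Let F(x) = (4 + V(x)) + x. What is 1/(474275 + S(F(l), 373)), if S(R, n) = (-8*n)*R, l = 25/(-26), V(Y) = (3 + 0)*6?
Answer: 13/5349451 ≈ 2.4302e-6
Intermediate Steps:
V(Y) = 18 (V(Y) = 3*6 = 18)
l = -25/26 (l = 25*(-1/26) = -25/26 ≈ -0.96154)
F(x) = 22 + x (F(x) = (4 + 18) + x = 22 + x)
S(R, n) = -8*R*n
1/(474275 + S(F(l), 373)) = 1/(474275 - 8*(22 - 25/26)*373) = 1/(474275 - 8*547/26*373) = 1/(474275 - 816124/13) = 1/(5349451/13) = 13/5349451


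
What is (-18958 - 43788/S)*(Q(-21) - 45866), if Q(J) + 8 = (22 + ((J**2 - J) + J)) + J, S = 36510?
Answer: 5241341186496/6085 ≈ 8.6135e+8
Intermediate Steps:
Q(J) = 14 + J + J**2 (Q(J) = -8 + ((22 + ((J**2 - J) + J)) + J) = -8 + ((22 + J**2) + J) = -8 + (22 + J + J**2) = 14 + J + J**2)
(-18958 - 43788/S)*(Q(-21) - 45866) = (-18958 - 43788/36510)*((14 - 21 + (-21)**2) - 45866) = (-18958 - 43788*1/36510)*((14 - 21 + 441) - 45866) = (-18958 - 7298/6085)*(434 - 45866) = -115366728/6085*(-45432) = 5241341186496/6085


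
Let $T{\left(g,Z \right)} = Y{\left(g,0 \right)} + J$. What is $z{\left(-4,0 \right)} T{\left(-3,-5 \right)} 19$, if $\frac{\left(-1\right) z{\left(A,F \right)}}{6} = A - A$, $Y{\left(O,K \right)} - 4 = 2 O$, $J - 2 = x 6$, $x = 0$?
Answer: $0$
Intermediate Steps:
$J = 2$ ($J = 2 + 0 \cdot 6 = 2 + 0 = 2$)
$Y{\left(O,K \right)} = 4 + 2 O$
$T{\left(g,Z \right)} = 6 + 2 g$ ($T{\left(g,Z \right)} = \left(4 + 2 g\right) + 2 = 6 + 2 g$)
$z{\left(A,F \right)} = 0$ ($z{\left(A,F \right)} = - 6 \left(A - A\right) = \left(-6\right) 0 = 0$)
$z{\left(-4,0 \right)} T{\left(-3,-5 \right)} 19 = 0 \left(6 + 2 \left(-3\right)\right) 19 = 0 \left(6 - 6\right) 19 = 0 \cdot 0 \cdot 19 = 0 \cdot 19 = 0$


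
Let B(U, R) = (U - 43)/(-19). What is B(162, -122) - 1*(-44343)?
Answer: 842398/19 ≈ 44337.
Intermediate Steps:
B(U, R) = 43/19 - U/19 (B(U, R) = (-43 + U)*(-1/19) = 43/19 - U/19)
B(162, -122) - 1*(-44343) = (43/19 - 1/19*162) - 1*(-44343) = (43/19 - 162/19) + 44343 = -119/19 + 44343 = 842398/19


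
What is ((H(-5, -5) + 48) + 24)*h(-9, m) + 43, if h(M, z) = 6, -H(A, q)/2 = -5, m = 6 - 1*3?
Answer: 535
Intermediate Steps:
m = 3 (m = 6 - 3 = 3)
H(A, q) = 10 (H(A, q) = -2*(-5) = 10)
((H(-5, -5) + 48) + 24)*h(-9, m) + 43 = ((10 + 48) + 24)*6 + 43 = (58 + 24)*6 + 43 = 82*6 + 43 = 492 + 43 = 535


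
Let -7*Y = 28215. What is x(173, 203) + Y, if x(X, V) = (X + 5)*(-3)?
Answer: -31953/7 ≈ -4564.7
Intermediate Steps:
Y = -28215/7 (Y = -⅐*28215 = -28215/7 ≈ -4030.7)
x(X, V) = -15 - 3*X (x(X, V) = (5 + X)*(-3) = -15 - 3*X)
x(173, 203) + Y = (-15 - 3*173) - 28215/7 = (-15 - 519) - 28215/7 = -534 - 28215/7 = -31953/7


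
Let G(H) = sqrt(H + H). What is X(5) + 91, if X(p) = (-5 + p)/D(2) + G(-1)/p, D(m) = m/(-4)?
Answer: 91 + I*sqrt(2)/5 ≈ 91.0 + 0.28284*I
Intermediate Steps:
D(m) = -m/4 (D(m) = m*(-1/4) = -m/4)
G(H) = sqrt(2)*sqrt(H) (G(H) = sqrt(2*H) = sqrt(2)*sqrt(H))
X(p) = 10 - 2*p + I*sqrt(2)/p (X(p) = (-5 + p)/((-1/4*2)) + (sqrt(2)*sqrt(-1))/p = (-5 + p)/(-1/2) + (sqrt(2)*I)/p = (-5 + p)*(-2) + (I*sqrt(2))/p = (10 - 2*p) + I*sqrt(2)/p = 10 - 2*p + I*sqrt(2)/p)
X(5) + 91 = (10 - 2*5 + I*sqrt(2)/5) + 91 = (10 - 10 + I*sqrt(2)*(1/5)) + 91 = (10 - 10 + I*sqrt(2)/5) + 91 = I*sqrt(2)/5 + 91 = 91 + I*sqrt(2)/5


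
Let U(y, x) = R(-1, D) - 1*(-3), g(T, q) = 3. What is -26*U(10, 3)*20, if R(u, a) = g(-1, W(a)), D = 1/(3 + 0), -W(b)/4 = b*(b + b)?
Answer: -3120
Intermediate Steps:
W(b) = -8*b² (W(b) = -4*b*(b + b) = -4*b*2*b = -8*b²)
D = ⅓ (D = 1/3 = ⅓ ≈ 0.33333)
R(u, a) = 3
U(y, x) = 6 (U(y, x) = 3 - 1*(-3) = 3 + 3 = 6)
-26*U(10, 3)*20 = -26*6*20 = -156*20 = -3120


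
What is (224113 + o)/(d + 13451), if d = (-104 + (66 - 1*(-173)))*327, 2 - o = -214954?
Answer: 439069/57596 ≈ 7.6233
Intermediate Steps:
o = 214956 (o = 2 - 1*(-214954) = 2 + 214954 = 214956)
d = 44145 (d = (-104 + (66 + 173))*327 = (-104 + 239)*327 = 135*327 = 44145)
(224113 + o)/(d + 13451) = (224113 + 214956)/(44145 + 13451) = 439069/57596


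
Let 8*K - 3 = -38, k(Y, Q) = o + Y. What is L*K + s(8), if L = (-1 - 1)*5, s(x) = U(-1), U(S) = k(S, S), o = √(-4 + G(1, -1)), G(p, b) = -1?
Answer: 171/4 + I*√5 ≈ 42.75 + 2.2361*I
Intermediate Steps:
o = I*√5 (o = √(-4 - 1) = √(-5) = I*√5 ≈ 2.2361*I)
k(Y, Q) = Y + I*√5 (k(Y, Q) = I*√5 + Y = Y + I*√5)
K = -35/8 (K = 3/8 + (⅛)*(-38) = 3/8 - 19/4 = -35/8 ≈ -4.3750)
U(S) = S + I*√5
s(x) = -1 + I*√5
L = -10 (L = -2*5 = -10)
L*K + s(8) = -10*(-35/8) + (-1 + I*√5) = 175/4 + (-1 + I*√5) = 171/4 + I*√5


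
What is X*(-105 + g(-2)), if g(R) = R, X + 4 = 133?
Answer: -13803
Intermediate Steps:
X = 129 (X = -4 + 133 = 129)
X*(-105 + g(-2)) = 129*(-105 - 2) = 129*(-107) = -13803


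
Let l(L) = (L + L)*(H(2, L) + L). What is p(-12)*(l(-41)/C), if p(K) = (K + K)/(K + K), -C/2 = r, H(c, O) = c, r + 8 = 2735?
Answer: -533/909 ≈ -0.58636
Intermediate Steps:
r = 2727 (r = -8 + 2735 = 2727)
l(L) = 2*L*(2 + L) (l(L) = (L + L)*(2 + L) = (2*L)*(2 + L) = 2*L*(2 + L))
C = -5454 (C = -2*2727 = -5454)
p(K) = 1 (p(K) = (2*K)/((2*K)) = (2*K)*(1/(2*K)) = 1)
p(-12)*(l(-41)/C) = 1*((2*(-41)*(2 - 41))/(-5454)) = 1*((2*(-41)*(-39))*(-1/5454)) = 1*(3198*(-1/5454)) = 1*(-533/909) = -533/909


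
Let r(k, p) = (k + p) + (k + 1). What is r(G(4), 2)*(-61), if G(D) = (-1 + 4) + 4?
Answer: -1037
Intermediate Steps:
G(D) = 7 (G(D) = 3 + 4 = 7)
r(k, p) = 1 + p + 2*k (r(k, p) = (k + p) + (1 + k) = 1 + p + 2*k)
r(G(4), 2)*(-61) = (1 + 2 + 2*7)*(-61) = (1 + 2 + 14)*(-61) = 17*(-61) = -1037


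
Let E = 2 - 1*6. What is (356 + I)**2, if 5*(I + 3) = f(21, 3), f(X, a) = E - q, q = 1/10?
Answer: 310076881/2500 ≈ 1.2403e+5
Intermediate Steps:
E = -4 (E = 2 - 6 = -4)
q = 1/10 ≈ 0.10000
f(X, a) = -41/10 (f(X, a) = -4 - 1*1/10 = -4 - 1/10 = -41/10)
I = -191/50 (I = -3 + (1/5)*(-41/10) = -3 - 41/50 = -191/50 ≈ -3.8200)
(356 + I)**2 = (356 - 191/50)**2 = (17609/50)**2 = 310076881/2500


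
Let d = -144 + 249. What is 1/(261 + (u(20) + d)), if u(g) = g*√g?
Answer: 183/62978 - 10*√5/31489 ≈ 0.0021957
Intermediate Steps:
u(g) = g^(3/2)
d = 105
1/(261 + (u(20) + d)) = 1/(261 + (20^(3/2) + 105)) = 1/(261 + (40*√5 + 105)) = 1/(261 + (105 + 40*√5)) = 1/(366 + 40*√5)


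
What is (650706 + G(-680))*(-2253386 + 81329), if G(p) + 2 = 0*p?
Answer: -1413366178128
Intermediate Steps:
G(p) = -2 (G(p) = -2 + 0*p = -2 + 0 = -2)
(650706 + G(-680))*(-2253386 + 81329) = (650706 - 2)*(-2253386 + 81329) = 650704*(-2172057) = -1413366178128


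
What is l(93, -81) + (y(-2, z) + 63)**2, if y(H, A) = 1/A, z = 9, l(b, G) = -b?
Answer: 315091/81 ≈ 3890.0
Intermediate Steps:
l(93, -81) + (y(-2, z) + 63)**2 = -1*93 + (1/9 + 63)**2 = -93 + (1/9 + 63)**2 = -93 + (568/9)**2 = -93 + 322624/81 = 315091/81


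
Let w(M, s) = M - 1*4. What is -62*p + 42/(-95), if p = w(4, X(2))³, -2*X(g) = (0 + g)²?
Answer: -42/95 ≈ -0.44211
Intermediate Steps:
X(g) = -g²/2 (X(g) = -(0 + g)²/2 = -g²/2)
w(M, s) = -4 + M (w(M, s) = M - 4 = -4 + M)
p = 0 (p = (-4 + 4)³ = 0³ = 0)
-62*p + 42/(-95) = -62*0 + 42/(-95) = 0 + 42*(-1/95) = 0 - 42/95 = -42/95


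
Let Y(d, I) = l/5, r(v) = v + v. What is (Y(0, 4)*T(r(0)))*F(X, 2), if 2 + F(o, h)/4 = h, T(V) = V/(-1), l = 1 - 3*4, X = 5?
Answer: 0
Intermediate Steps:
r(v) = 2*v
l = -11 (l = 1 - 12 = -11)
T(V) = -V (T(V) = V*(-1) = -V)
F(o, h) = -8 + 4*h
Y(d, I) = -11/5
(Y(0, 4)*T(r(0)))*F(X, 2) = (-(-11)*2*0/5)*(-8 + 4*2) = (-(-11)*0/5)*(-8 + 8) = -11/5*0*0 = 0*0 = 0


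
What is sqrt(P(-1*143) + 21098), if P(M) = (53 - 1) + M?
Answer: sqrt(21007) ≈ 144.94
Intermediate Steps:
P(M) = 52 + M
sqrt(P(-1*143) + 21098) = sqrt((52 - 1*143) + 21098) = sqrt((52 - 143) + 21098) = sqrt(-91 + 21098) = sqrt(21007)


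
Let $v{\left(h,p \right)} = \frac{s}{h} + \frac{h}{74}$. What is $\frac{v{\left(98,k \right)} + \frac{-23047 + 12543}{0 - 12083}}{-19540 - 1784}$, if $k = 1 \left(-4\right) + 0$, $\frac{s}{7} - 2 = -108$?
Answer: $\frac{8414879}{33366697014} \approx 0.00025219$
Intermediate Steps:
$s = -742$ ($s = 14 + 7 \left(-108\right) = 14 - 756 = -742$)
$k = -4$ ($k = -4 + 0 = -4$)
$v{\left(h,p \right)} = - \frac{742}{h} + \frac{h}{74}$
$\frac{v{\left(98,k \right)} + \frac{-23047 + 12543}{0 - 12083}}{-19540 - 1784} = \frac{\left(- \frac{742}{98} + \frac{1}{74} \cdot 98\right) + \frac{-23047 + 12543}{0 - 12083}}{-19540 - 1784} = \frac{\left(\left(-742\right) \frac{1}{98} + \frac{49}{37}\right) - \frac{10504}{-12083}}{-21324} = \left(\left(- \frac{53}{7} + \frac{49}{37}\right) - - \frac{10504}{12083}\right) \left(- \frac{1}{21324}\right) = \left(- \frac{1618}{259} + \frac{10504}{12083}\right) \left(- \frac{1}{21324}\right) = \left(- \frac{16829758}{3129497}\right) \left(- \frac{1}{21324}\right) = \frac{8414879}{33366697014}$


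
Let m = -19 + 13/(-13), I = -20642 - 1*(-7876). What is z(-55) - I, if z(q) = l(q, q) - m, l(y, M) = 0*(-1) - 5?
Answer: 12781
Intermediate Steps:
I = -12766 (I = -20642 + 7876 = -12766)
l(y, M) = -5 (l(y, M) = 0 - 5 = -5)
m = -20 (m = -19 + 13*(-1/13) = -19 - 1 = -20)
z(q) = 15 (z(q) = -5 - 1*(-20) = -5 + 20 = 15)
z(-55) - I = 15 - 1*(-12766) = 15 + 12766 = 12781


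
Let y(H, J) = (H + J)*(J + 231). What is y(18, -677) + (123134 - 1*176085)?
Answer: 240963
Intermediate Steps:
y(H, J) = (231 + J)*(H + J) (y(H, J) = (H + J)*(231 + J) = (231 + J)*(H + J))
y(18, -677) + (123134 - 1*176085) = ((-677)**2 + 231*18 + 231*(-677) + 18*(-677)) + (123134 - 1*176085) = (458329 + 4158 - 156387 - 12186) + (123134 - 176085) = 293914 - 52951 = 240963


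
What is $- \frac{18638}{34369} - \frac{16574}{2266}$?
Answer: $- \frac{305932757}{38940077} \approx -7.8565$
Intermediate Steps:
$- \frac{18638}{34369} - \frac{16574}{2266} = \left(-18638\right) \frac{1}{34369} - \frac{8287}{1133} = - \frac{18638}{34369} - \frac{8287}{1133} = - \frac{305932757}{38940077}$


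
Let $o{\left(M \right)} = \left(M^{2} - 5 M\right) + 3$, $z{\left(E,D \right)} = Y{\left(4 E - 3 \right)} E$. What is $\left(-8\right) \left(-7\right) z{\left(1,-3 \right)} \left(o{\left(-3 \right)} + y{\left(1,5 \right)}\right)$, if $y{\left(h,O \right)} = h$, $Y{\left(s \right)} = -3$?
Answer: $-4704$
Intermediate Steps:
$z{\left(E,D \right)} = - 3 E$
$o{\left(M \right)} = 3 + M^{2} - 5 M$
$\left(-8\right) \left(-7\right) z{\left(1,-3 \right)} \left(o{\left(-3 \right)} + y{\left(1,5 \right)}\right) = \left(-8\right) \left(-7\right) \left(-3\right) 1 \left(\left(3 + \left(-3\right)^{2} - -15\right) + 1\right) = 56 \left(- 3 \left(\left(3 + 9 + 15\right) + 1\right)\right) = 56 \left(- 3 \left(27 + 1\right)\right) = 56 \left(\left(-3\right) 28\right) = 56 \left(-84\right) = -4704$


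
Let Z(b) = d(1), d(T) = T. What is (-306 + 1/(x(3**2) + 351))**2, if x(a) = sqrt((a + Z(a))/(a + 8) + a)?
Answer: 102667616862441455/1096474954129 + 640835757*sqrt(2771)/2192949908258 ≈ 93634.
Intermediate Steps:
Z(b) = 1
x(a) = sqrt(a + (1 + a)/(8 + a)) (x(a) = sqrt((a + 1)/(a + 8) + a) = sqrt((1 + a)/(8 + a) + a) = sqrt(a + (1 + a)/(8 + a)))
(-306 + 1/(x(3**2) + 351))**2 = (-306 + 1/(sqrt((1 + 3**2 + 3**2*(8 + 3**2))/(8 + 3**2)) + 351))**2 = (-306 + 1/(sqrt((1 + 9 + 9*(8 + 9))/(8 + 9)) + 351))**2 = (-306 + 1/(sqrt((1 + 9 + 9*17)/17) + 351))**2 = (-306 + 1/(sqrt((1 + 9 + 153)/17) + 351))**2 = (-306 + 1/(sqrt((1/17)*163) + 351))**2 = (-306 + 1/(sqrt(163/17) + 351))**2 = (-306 + 1/(sqrt(2771)/17 + 351))**2 = (-306 + 1/(351 + sqrt(2771)/17))**2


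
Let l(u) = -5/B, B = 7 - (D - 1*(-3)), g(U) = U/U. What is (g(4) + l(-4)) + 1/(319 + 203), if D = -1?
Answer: 1/522 ≈ 0.0019157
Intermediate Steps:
g(U) = 1
B = 5 (B = 7 - (-1 - 1*(-3)) = 7 - (-1 + 3) = 7 - 1*2 = 7 - 2 = 5)
l(u) = -1 (l(u) = -5/5 = -5*⅕ = -1)
(g(4) + l(-4)) + 1/(319 + 203) = (1 - 1) + 1/(319 + 203) = 0 + 1/522 = 1/522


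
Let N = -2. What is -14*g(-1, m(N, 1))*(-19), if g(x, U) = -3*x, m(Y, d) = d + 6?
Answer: 798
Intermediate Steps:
m(Y, d) = 6 + d
-14*g(-1, m(N, 1))*(-19) = -(-42)*(-1)*(-19) = -14*3*(-19) = -42*(-19) = 798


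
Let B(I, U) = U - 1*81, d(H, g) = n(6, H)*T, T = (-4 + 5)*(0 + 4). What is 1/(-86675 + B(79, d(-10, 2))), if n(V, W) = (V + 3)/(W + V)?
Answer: -1/86765 ≈ -1.1525e-5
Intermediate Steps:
n(V, W) = (3 + V)/(V + W)
T = 4 (T = 1*4 = 4)
d(H, g) = 36/(6 + H) (d(H, g) = ((3 + 6)/(6 + H))*4 = (9/(6 + H))*4 = 36/(6 + H))
B(I, U) = -81 + U (B(I, U) = U - 81 = -81 + U)
1/(-86675 + B(79, d(-10, 2))) = 1/(-86675 + (-81 + 36/(6 - 10))) = 1/(-86675 + (-81 + 36/(-4))) = 1/(-86675 + (-81 + 36*(-¼))) = 1/(-86675 + (-81 - 9)) = 1/(-86675 - 90) = 1/(-86765) = -1/86765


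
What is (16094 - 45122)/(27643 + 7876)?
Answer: -29028/35519 ≈ -0.81725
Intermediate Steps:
(16094 - 45122)/(27643 + 7876) = -29028/35519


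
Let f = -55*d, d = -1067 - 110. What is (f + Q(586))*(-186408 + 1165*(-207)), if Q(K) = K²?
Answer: -174501714753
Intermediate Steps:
d = -1177
f = 64735 (f = -55*(-1177) = 64735)
(f + Q(586))*(-186408 + 1165*(-207)) = (64735 + 586²)*(-186408 + 1165*(-207)) = (64735 + 343396)*(-186408 - 241155) = 408131*(-427563) = -174501714753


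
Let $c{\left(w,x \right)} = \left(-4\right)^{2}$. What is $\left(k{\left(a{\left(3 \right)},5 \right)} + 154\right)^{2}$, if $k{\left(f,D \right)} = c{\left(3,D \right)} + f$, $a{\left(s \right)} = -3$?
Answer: $27889$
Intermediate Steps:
$c{\left(w,x \right)} = 16$
$k{\left(f,D \right)} = 16 + f$
$\left(k{\left(a{\left(3 \right)},5 \right)} + 154\right)^{2} = \left(\left(16 - 3\right) + 154\right)^{2} = \left(13 + 154\right)^{2} = 167^{2} = 27889$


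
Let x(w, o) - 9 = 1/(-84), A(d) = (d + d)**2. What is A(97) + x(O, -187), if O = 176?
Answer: 3162179/84 ≈ 37645.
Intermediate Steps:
A(d) = 4*d**2 (A(d) = (2*d)**2 = 4*d**2)
x(w, o) = 755/84 (x(w, o) = 9 + 1/(-84) = 9 - 1/84 = 755/84)
A(97) + x(O, -187) = 4*97**2 + 755/84 = 4*9409 + 755/84 = 37636 + 755/84 = 3162179/84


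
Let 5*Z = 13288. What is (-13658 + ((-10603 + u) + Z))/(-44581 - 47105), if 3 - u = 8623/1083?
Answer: 3162413/13418370 ≈ 0.23568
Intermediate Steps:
Z = 13288/5 (Z = (1/5)*13288 = 13288/5 ≈ 2657.6)
u = -5374/1083 (u = 3 - 8623/1083 = -5374/1083 ≈ -4.9621)
(-13658 + ((-10603 + u) + Z))/(-44581 - 47105) = (-13658 + ((-10603 - 5374/1083) + 13288/5))/(-44581 - 47105) = (-13658 + (-11488423/1083 + 13288/5))/(-91686) = (-13658 - 43051211/5415)*(-1/91686) = -117009281/5415*(-1/91686) = 3162413/13418370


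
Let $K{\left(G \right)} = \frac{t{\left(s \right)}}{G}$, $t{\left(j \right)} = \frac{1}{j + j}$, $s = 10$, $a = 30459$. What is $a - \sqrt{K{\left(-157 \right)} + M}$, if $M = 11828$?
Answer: $30459 - \frac{\sqrt{29154836415}}{1570} \approx 30350.0$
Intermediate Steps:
$t{\left(j \right)} = \frac{1}{2 j}$
$K{\left(G \right)} = \frac{1}{20 G}$ ($K{\left(G \right)} = \frac{\frac{1}{2} \cdot \frac{1}{10}}{G} = \frac{1}{20 G}$)
$a - \sqrt{K{\left(-157 \right)} + M} = 30459 - \sqrt{\frac{1}{20 \left(-157\right)} + 11828} = 30459 - \sqrt{\frac{1}{20} \left(- \frac{1}{157}\right) + 11828} = 30459 - \sqrt{- \frac{1}{3140} + 11828} = 30459 - \sqrt{\frac{37139919}{3140}} = 30459 - \frac{\sqrt{29154836415}}{1570}$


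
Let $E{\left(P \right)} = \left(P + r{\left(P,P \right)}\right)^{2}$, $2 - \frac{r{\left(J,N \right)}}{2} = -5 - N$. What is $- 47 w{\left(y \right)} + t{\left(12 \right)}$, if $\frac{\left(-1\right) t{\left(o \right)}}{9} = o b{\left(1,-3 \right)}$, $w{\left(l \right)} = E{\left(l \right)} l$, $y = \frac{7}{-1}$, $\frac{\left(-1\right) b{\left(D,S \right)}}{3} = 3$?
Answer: $17093$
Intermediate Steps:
$r{\left(J,N \right)} = 14 + 2 N$ ($r{\left(J,N \right)} = 4 - 2 \left(-5 - N\right) = 4 + \left(10 + 2 N\right) = 14 + 2 N$)
$b{\left(D,S \right)} = -9$ ($b{\left(D,S \right)} = \left(-3\right) 3 = -9$)
$E{\left(P \right)} = \left(14 + 3 P\right)^{2}$ ($E{\left(P \right)} = \left(P + \left(14 + 2 P\right)\right)^{2} = \left(14 + 3 P\right)^{2}$)
$y = -7$ ($y = 7 \left(-1\right) = -7$)
$w{\left(l \right)} = l \left(14 + 3 l\right)^{2}$ ($w{\left(l \right)} = \left(14 + 3 l\right)^{2} l = l \left(14 + 3 l\right)^{2}$)
$t{\left(o \right)} = 81 o$ ($t{\left(o \right)} = - 9 o \left(-9\right) = - 9 \left(- 9 o\right) = 81 o$)
$- 47 w{\left(y \right)} + t{\left(12 \right)} = - 47 \left(- 7 \left(14 + 3 \left(-7\right)\right)^{2}\right) + 81 \cdot 12 = - 47 \left(- 7 \left(14 - 21\right)^{2}\right) + 972 = - 47 \left(- 7 \left(-7\right)^{2}\right) + 972 = - 47 \left(\left(-7\right) 49\right) + 972 = \left(-47\right) \left(-343\right) + 972 = 16121 + 972 = 17093$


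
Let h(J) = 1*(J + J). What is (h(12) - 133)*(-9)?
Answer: 981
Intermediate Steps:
h(J) = 2*J (h(J) = 1*(2*J) = 2*J)
(h(12) - 133)*(-9) = (2*12 - 133)*(-9) = (24 - 133)*(-9) = -109*(-9) = 981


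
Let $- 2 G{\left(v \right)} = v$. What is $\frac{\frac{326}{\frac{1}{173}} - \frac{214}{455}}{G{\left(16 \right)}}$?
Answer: $- \frac{6415219}{910} \approx -7049.7$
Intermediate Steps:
$G{\left(v \right)} = - \frac{v}{2}$
$\frac{\frac{326}{\frac{1}{173}} - \frac{214}{455}}{G{\left(16 \right)}} = \frac{\frac{326}{\frac{1}{173}} - \frac{214}{455}}{\left(- \frac{1}{2}\right) 16} = \frac{326 \frac{1}{\frac{1}{173}} - \frac{214}{455}}{-8} = \left(326 \cdot 173 - \frac{214}{455}\right) \left(- \frac{1}{8}\right) = \left(56398 - \frac{214}{455}\right) \left(- \frac{1}{8}\right) = \frac{25660876}{455} \left(- \frac{1}{8}\right) = - \frac{6415219}{910}$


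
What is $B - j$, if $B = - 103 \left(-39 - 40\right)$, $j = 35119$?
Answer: $-26982$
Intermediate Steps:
$B = 8137$ ($B = \left(-103\right) \left(-79\right) = 8137$)
$B - j = 8137 - 35119 = -26982$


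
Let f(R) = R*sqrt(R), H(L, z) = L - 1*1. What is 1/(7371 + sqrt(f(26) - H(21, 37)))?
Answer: 1/(7371 + sqrt(-20 + 26*sqrt(26))) ≈ 0.00013547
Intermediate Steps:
H(L, z) = -1 + L (H(L, z) = L - 1 = -1 + L)
f(R) = R**(3/2)
1/(7371 + sqrt(f(26) - H(21, 37))) = 1/(7371 + sqrt(26**(3/2) - (-1 + 21))) = 1/(7371 + sqrt(26*sqrt(26) - 1*20)) = 1/(7371 + sqrt(26*sqrt(26) - 20)) = 1/(7371 + sqrt(-20 + 26*sqrt(26)))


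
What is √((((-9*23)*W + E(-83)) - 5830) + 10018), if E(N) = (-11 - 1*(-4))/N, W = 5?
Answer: √21721598/83 ≈ 56.152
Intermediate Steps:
E(N) = -7/N (E(N) = (-11 + 4)/N = -7/N)
√((((-9*23)*W + E(-83)) - 5830) + 10018) = √(((-9*23*5 - 7/(-83)) - 5830) + 10018) = √(((-207*5 - 7*(-1/83)) - 5830) + 10018) = √(((-1035 + 7/83) - 5830) + 10018) = √((-85898/83 - 5830) + 10018) = √(-569788/83 + 10018) = √(261706/83) = √21721598/83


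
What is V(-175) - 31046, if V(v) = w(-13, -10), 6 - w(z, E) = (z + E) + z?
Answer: -31004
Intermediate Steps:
w(z, E) = 6 - E - 2*z (w(z, E) = 6 - ((z + E) + z) = 6 - ((E + z) + z) = 6 - (E + 2*z) = 6 + (-E - 2*z) = 6 - E - 2*z)
V(v) = 42 (V(v) = 6 - 1*(-10) - 2*(-13) = 6 + 10 + 26 = 42)
V(-175) - 31046 = 42 - 31046 = -31004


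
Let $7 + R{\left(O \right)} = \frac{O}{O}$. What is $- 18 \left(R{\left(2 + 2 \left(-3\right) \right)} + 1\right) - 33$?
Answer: $57$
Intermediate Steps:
$R{\left(O \right)} = -6$ ($R{\left(O \right)} = -7 + \frac{O}{O} = -7 + 1 = -6$)
$- 18 \left(R{\left(2 + 2 \left(-3\right) \right)} + 1\right) - 33 = - 18 \left(-6 + 1\right) - 33 = \left(-18\right) \left(-5\right) - 33 = 90 - 33 = 57$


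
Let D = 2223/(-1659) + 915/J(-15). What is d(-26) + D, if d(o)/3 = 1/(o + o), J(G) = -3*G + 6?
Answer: 8087333/488852 ≈ 16.544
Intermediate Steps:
J(G) = 6 - 3*G
d(o) = 3/(2*o) (d(o) = 3/(o + o) = 3/((2*o)) = 3*(1/(2*o)) = 3/(2*o))
D = 156068/9401 (D = 2223/(-1659) + 915/(6 - 3*(-15)) = 2223*(-1/1659) + 915/(6 + 45) = -741/553 + 915/51 = -741/553 + 915*(1/51) = -741/553 + 305/17 = 156068/9401 ≈ 16.601)
d(-26) + D = (3/2)/(-26) + 156068/9401 = (3/2)*(-1/26) + 156068/9401 = -3/52 + 156068/9401 = 8087333/488852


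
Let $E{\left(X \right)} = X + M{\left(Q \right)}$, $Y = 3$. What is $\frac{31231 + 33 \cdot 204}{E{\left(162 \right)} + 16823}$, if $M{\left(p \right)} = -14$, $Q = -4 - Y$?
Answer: $\frac{37963}{16971} \approx 2.2369$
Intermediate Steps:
$Q = -7$ ($Q = -4 - 3 = -7$)
$E{\left(X \right)} = -14 + X$ ($E{\left(X \right)} = X - 14 = -14 + X$)
$\frac{31231 + 33 \cdot 204}{E{\left(162 \right)} + 16823} = \frac{31231 + 33 \cdot 204}{\left(-14 + 162\right) + 16823} = \frac{31231 + 6732}{148 + 16823} = \frac{37963}{16971}$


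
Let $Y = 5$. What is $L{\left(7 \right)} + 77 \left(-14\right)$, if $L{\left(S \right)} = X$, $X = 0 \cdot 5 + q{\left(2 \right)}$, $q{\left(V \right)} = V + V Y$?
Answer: $-1066$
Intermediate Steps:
$q{\left(V \right)} = 6 V$ ($q{\left(V \right)} = V + V 5 = V + 5 V = 6 V$)
$X = 12$ ($X = 0 \cdot 5 + 6 \cdot 2 = 0 + 12 = 12$)
$L{\left(S \right)} = 12$
$L{\left(7 \right)} + 77 \left(-14\right) = 12 + 77 \left(-14\right) = 12 - 1078 = -1066$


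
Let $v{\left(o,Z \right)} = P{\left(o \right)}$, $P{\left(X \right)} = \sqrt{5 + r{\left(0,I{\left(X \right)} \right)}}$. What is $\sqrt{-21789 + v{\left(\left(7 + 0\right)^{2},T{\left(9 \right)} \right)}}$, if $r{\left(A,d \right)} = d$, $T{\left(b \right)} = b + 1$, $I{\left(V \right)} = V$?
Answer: $\sqrt{-21789 + 3 \sqrt{6}} \approx 147.59 i$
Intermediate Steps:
$T{\left(b \right)} = 1 + b$
$P{\left(X \right)} = \sqrt{5 + X}$
$v{\left(o,Z \right)} = \sqrt{5 + o}$
$\sqrt{-21789 + v{\left(\left(7 + 0\right)^{2},T{\left(9 \right)} \right)}} = \sqrt{-21789 + \sqrt{5 + \left(7 + 0\right)^{2}}} = \sqrt{-21789 + \sqrt{5 + 7^{2}}} = \sqrt{-21789 + \sqrt{5 + 49}} = \sqrt{-21789 + \sqrt{54}} = \sqrt{-21789 + 3 \sqrt{6}}$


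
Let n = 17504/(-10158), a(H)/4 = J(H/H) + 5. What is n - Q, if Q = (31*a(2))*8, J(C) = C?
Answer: -30238960/5079 ≈ -5953.7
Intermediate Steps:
a(H) = 24 (a(H) = 4*(H/H + 5) = 4*(1 + 5) = 4*6 = 24)
Q = 5952 (Q = (31*24)*8 = 744*8 = 5952)
n = -8752/5079 (n = 17504*(-1/10158) = -8752/5079 ≈ -1.7232)
n - Q = -8752/5079 - 1*5952 = -8752/5079 - 5952 = -30238960/5079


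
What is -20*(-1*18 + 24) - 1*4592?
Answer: -4712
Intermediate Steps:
-20*(-1*18 + 24) - 1*4592 = -20*(-18 + 24) - 4592 = -20*6 - 4592 = -120 - 4592 = -4712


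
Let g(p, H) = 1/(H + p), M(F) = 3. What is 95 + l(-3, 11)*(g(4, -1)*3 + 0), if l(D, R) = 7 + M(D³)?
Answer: 105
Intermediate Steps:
l(D, R) = 10 (l(D, R) = 7 + 3 = 10)
95 + l(-3, 11)*(g(4, -1)*3 + 0) = 95 + 10*(3/(-1 + 4) + 0) = 95 + 10*(3/3 + 0) = 95 + 10*((⅓)*3 + 0) = 95 + 10*(1 + 0) = 95 + 10*1 = 95 + 10 = 105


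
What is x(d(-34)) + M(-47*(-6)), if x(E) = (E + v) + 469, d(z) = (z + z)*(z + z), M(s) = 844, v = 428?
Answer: 6365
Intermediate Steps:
d(z) = 4*z**2 (d(z) = (2*z)*(2*z) = 4*z**2)
x(E) = 897 + E (x(E) = (E + 428) + 469 = (428 + E) + 469 = 897 + E)
x(d(-34)) + M(-47*(-6)) = (897 + 4*(-34)**2) + 844 = (897 + 4*1156) + 844 = (897 + 4624) + 844 = 5521 + 844 = 6365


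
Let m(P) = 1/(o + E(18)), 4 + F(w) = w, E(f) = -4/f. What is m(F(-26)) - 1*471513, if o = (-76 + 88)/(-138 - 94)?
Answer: -67426881/143 ≈ -4.7152e+5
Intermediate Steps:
F(w) = -4 + w
o = -3/58 (o = 12/(-232) = 12*(-1/232) = -3/58 ≈ -0.051724)
m(P) = -522/143 (m(P) = 1/(-3/58 - 4/18) = 1/(-3/58 - 4*1/18) = 1/(-3/58 - 2/9) = 1/(-143/522) = -522/143)
m(F(-26)) - 1*471513 = -522/143 - 1*471513 = -522/143 - 471513 = -67426881/143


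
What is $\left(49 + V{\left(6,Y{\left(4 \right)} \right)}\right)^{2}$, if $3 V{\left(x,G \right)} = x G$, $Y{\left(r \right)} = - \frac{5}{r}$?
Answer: $\frac{8649}{4} \approx 2162.3$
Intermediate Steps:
$V{\left(x,G \right)} = \frac{G x}{3}$ ($V{\left(x,G \right)} = \frac{x G}{3} = \frac{G x}{3}$)
$\left(49 + V{\left(6,Y{\left(4 \right)} \right)}\right)^{2} = \left(49 + \frac{1}{3} \left(- \frac{5}{4}\right) 6\right)^{2} = \left(49 - \frac{5}{2}\right)^{2} = \left(\frac{93}{2}\right)^{2} = \frac{8649}{4}$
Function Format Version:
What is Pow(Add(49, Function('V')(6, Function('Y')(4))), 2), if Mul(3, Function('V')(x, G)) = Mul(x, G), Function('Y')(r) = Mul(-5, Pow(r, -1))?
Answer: Rational(8649, 4) ≈ 2162.3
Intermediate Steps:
Function('V')(x, G) = Mul(Rational(1, 3), G, x) (Function('V')(x, G) = Mul(Rational(1, 3), Mul(x, G)) = Mul(Rational(1, 3), Mul(G, x)) = Mul(Rational(1, 3), G, x))
Pow(Add(49, Function('V')(6, Function('Y')(4))), 2) = Pow(Add(49, Mul(Rational(1, 3), Mul(-5, Pow(4, -1)), 6)), 2) = Pow(Add(49, Mul(Rational(1, 3), Mul(-5, Rational(1, 4)), 6)), 2) = Pow(Add(49, Mul(Rational(1, 3), Rational(-5, 4), 6)), 2) = Pow(Add(49, Rational(-5, 2)), 2) = Pow(Rational(93, 2), 2) = Rational(8649, 4)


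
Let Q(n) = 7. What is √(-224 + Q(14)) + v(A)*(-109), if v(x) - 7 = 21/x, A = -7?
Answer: -436 + I*√217 ≈ -436.0 + 14.731*I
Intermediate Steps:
v(x) = 7 + 21/x
√(-224 + Q(14)) + v(A)*(-109) = √(-224 + 7) + (7 + 21/(-7))*(-109) = √(-217) + (7 + 21*(-⅐))*(-109) = I*√217 + (7 - 3)*(-109) = I*√217 + 4*(-109) = I*√217 - 436 = -436 + I*√217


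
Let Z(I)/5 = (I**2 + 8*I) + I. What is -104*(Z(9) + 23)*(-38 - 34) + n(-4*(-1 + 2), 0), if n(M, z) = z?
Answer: 6237504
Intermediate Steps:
Z(I) = 5*I**2 + 45*I (Z(I) = 5*((I**2 + 8*I) + I) = 5*(I**2 + 9*I) = 5*I**2 + 45*I)
-104*(Z(9) + 23)*(-38 - 34) + n(-4*(-1 + 2), 0) = -104*(5*9*(9 + 9) + 23)*(-38 - 34) + 0 = -104*(5*9*18 + 23)*(-72) + 0 = -104*(810 + 23)*(-72) + 0 = -86632*(-72) + 0 = -104*(-59976) + 0 = 6237504 + 0 = 6237504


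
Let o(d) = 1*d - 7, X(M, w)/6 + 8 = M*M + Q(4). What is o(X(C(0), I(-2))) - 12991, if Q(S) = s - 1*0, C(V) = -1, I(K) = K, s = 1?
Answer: -13034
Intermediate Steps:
Q(S) = 1 (Q(S) = 1 - 1*0 = 1 + 0 = 1)
X(M, w) = -42 + 6*M² (X(M, w) = -48 + 6*(M*M + 1) = -48 + 6*(M² + 1) = -48 + 6*(1 + M²) = -48 + (6 + 6*M²) = -42 + 6*M²)
o(d) = -7 + d (o(d) = d - 7 = -7 + d)
o(X(C(0), I(-2))) - 12991 = (-7 + (-42 + 6*(-1)²)) - 12991 = (-7 + (-42 + 6*1)) - 12991 = (-7 + (-42 + 6)) - 12991 = (-7 - 36) - 12991 = -43 - 12991 = -13034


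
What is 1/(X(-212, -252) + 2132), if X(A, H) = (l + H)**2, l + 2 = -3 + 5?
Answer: 1/65636 ≈ 1.5236e-5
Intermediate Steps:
l = 0 (l = -2 + (-3 + 5) = -2 + 2 = 0)
X(A, H) = H**2 (X(A, H) = (0 + H)**2 = H**2)
1/(X(-212, -252) + 2132) = 1/((-252)**2 + 2132) = 1/(63504 + 2132) = 1/65636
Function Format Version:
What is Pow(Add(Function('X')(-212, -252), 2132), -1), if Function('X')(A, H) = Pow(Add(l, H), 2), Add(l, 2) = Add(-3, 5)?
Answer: Rational(1, 65636) ≈ 1.5236e-5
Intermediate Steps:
l = 0 (l = Add(-2, Add(-3, 5)) = Add(-2, 2) = 0)
Function('X')(A, H) = Pow(H, 2) (Function('X')(A, H) = Pow(Add(0, H), 2) = Pow(H, 2))
Pow(Add(Function('X')(-212, -252), 2132), -1) = Pow(Add(Pow(-252, 2), 2132), -1) = Pow(Add(63504, 2132), -1) = Pow(65636, -1) = Rational(1, 65636)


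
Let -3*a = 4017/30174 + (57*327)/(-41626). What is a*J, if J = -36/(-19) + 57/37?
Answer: 26511436910/73582009631 ≈ 0.36030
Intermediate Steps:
a = 32933462/314005731 (a = -(4017/30174 + (57*327)/(-41626))/3 = -(4017*(1/30174) + 18639*(-1/41626))/3 = -(1339/10058 - 18639/41626)/3 = -1/3*(-32933462/104668577) = 32933462/314005731 ≈ 0.10488)
J = 2415/703 (J = -36*(-1/19) + 57*(1/37) = 36/19 + 57/37 = 2415/703 ≈ 3.4353)
a*J = (32933462/314005731)*(2415/703) = 26511436910/73582009631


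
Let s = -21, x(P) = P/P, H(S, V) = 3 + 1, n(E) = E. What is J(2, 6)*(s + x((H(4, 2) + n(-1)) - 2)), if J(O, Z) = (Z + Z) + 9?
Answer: -420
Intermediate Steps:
H(S, V) = 4
J(O, Z) = 9 + 2*Z (J(O, Z) = 2*Z + 9 = 9 + 2*Z)
x(P) = 1
J(2, 6)*(s + x((H(4, 2) + n(-1)) - 2)) = (9 + 2*6)*(-21 + 1) = (9 + 12)*(-20) = 21*(-20) = -420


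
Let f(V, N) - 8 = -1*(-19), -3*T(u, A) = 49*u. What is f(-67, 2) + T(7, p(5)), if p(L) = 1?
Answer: -262/3 ≈ -87.333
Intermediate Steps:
T(u, A) = -49*u/3
f(V, N) = 27 (f(V, N) = 8 - 1*(-19) = 8 + 19 = 27)
f(-67, 2) + T(7, p(5)) = 27 - 49/3*7 = 27 - 343/3 = -262/3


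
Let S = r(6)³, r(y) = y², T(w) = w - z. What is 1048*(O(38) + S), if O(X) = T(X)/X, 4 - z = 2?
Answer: 929033136/19 ≈ 4.8897e+7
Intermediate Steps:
z = 2 (z = 4 - 1*2 = 4 - 2 = 2)
T(w) = -2 + w (T(w) = w - 1*2 = w - 2 = -2 + w)
S = 46656 (S = (6²)³ = 36³ = 46656)
O(X) = (-2 + X)/X
1048*(O(38) + S) = 1048*((-2 + 38)/38 + 46656) = 1048*((1/38)*36 + 46656) = 1048*(18/19 + 46656) = 1048*(886482/19) = 929033136/19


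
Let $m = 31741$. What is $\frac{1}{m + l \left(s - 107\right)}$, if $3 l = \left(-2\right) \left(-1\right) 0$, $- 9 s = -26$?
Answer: $\frac{1}{31741} \approx 3.1505 \cdot 10^{-5}$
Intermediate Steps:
$s = \frac{26}{9}$ ($s = \left(- \frac{1}{9}\right) \left(-26\right) = \frac{26}{9} \approx 2.8889$)
$l = 0$ ($l = \frac{\left(-2\right) \left(-1\right) 0}{3} = \frac{2 \cdot 0}{3} = \frac{1}{3} \cdot 0 = 0$)
$\frac{1}{m + l \left(s - 107\right)} = \frac{1}{31741 + 0 \left(\frac{26}{9} - 107\right)} = \frac{1}{31741 + 0 \left(- \frac{937}{9}\right)} = \frac{1}{31741 + 0} = \frac{1}{31741}$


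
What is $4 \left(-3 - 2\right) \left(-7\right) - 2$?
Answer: $138$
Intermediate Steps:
$4 \left(-3 - 2\right) \left(-7\right) - 2 = 4 \left(-5\right) \left(-7\right) - 2 = \left(-20\right) \left(-7\right) - 2 = 140 - 2 = 138$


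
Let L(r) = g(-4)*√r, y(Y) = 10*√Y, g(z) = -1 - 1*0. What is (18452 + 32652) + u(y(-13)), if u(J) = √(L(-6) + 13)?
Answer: 51104 + √(13 - I*√6) ≈ 51108.0 - 0.3382*I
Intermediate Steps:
g(z) = -1 (g(z) = -1 + 0 = -1)
L(r) = -√r
u(J) = √(13 - I*√6) (u(J) = √(-√(-6) + 13) = √(-I*√6 + 13) = √(13 - I*√6))
(18452 + 32652) + u(y(-13)) = (18452 + 32652) + √(13 - I*√6) = 51104 + √(13 - I*√6)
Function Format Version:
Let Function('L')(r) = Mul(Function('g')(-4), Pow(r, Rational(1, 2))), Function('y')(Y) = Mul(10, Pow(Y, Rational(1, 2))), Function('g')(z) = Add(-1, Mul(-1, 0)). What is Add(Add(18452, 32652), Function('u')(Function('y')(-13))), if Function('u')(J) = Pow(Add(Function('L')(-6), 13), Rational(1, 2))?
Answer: Add(51104, Pow(Add(13, Mul(-1, I, Pow(6, Rational(1, 2)))), Rational(1, 2))) ≈ Add(51108., Mul(-0.33820, I))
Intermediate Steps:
Function('g')(z) = -1 (Function('g')(z) = Add(-1, 0) = -1)
Function('L')(r) = Mul(-1, Pow(r, Rational(1, 2)))
Function('u')(J) = Pow(Add(13, Mul(-1, I, Pow(6, Rational(1, 2)))), Rational(1, 2)) (Function('u')(J) = Pow(Add(Mul(-1, Pow(-6, Rational(1, 2))), 13), Rational(1, 2)) = Pow(Add(Mul(-1, Mul(I, Pow(6, Rational(1, 2)))), 13), Rational(1, 2)) = Pow(Add(Mul(-1, I, Pow(6, Rational(1, 2))), 13), Rational(1, 2)) = Pow(Add(13, Mul(-1, I, Pow(6, Rational(1, 2)))), Rational(1, 2)))
Add(Add(18452, 32652), Function('u')(Function('y')(-13))) = Add(Add(18452, 32652), Pow(Add(13, Mul(-1, I, Pow(6, Rational(1, 2)))), Rational(1, 2))) = Add(51104, Pow(Add(13, Mul(-1, I, Pow(6, Rational(1, 2)))), Rational(1, 2)))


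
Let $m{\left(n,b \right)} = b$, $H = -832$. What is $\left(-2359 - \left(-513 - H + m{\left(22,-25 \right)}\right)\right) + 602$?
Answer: $-2051$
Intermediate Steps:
$\left(-2359 - \left(-513 - H + m{\left(22,-25 \right)}\right)\right) + 602 = \left(-2359 + \left(-832 + \left(513 - -25\right)\right)\right) + 602 = \left(-2359 + \left(-832 + \left(513 + 25\right)\right)\right) + 602 = \left(-2359 + \left(-832 + 538\right)\right) + 602 = \left(-2359 - 294\right) + 602 = -2653 + 602 = -2051$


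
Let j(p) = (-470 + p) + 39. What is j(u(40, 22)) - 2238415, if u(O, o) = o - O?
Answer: -2238864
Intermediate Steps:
j(p) = -431 + p
j(u(40, 22)) - 2238415 = (-431 + (22 - 1*40)) - 2238415 = (-431 + (22 - 40)) - 2238415 = (-431 - 18) - 2238415 = -449 - 2238415 = -2238864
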